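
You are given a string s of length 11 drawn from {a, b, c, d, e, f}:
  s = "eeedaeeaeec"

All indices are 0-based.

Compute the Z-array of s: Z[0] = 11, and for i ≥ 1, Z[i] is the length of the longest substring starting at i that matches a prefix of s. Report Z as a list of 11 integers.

Z[0]=11
i=1: outside box; Z[1]=2 scan→box=[1,3)
i=2: min(r-i=1, Z[1]=2)=1; Z[2]=1
i=3: outside box; Z[3]=0
i=4: outside box; Z[4]=0
i=5: outside box; Z[5]=2 scan→box=[5,7)
i=6: min(r-i=1, Z[1]=2)=1; Z[6]=1
i=7: outside box; Z[7]=0
i=8: outside box; Z[8]=2 scan→box=[8,10)
i=9: min(r-i=1, Z[1]=2)=1; Z[9]=1
i=10: outside box; Z[10]=0

[11, 2, 1, 0, 0, 2, 1, 0, 2, 1, 0]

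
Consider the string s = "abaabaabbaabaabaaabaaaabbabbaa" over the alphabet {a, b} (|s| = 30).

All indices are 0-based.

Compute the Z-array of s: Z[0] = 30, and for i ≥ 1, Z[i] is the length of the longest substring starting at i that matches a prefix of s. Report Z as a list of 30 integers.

Z[0]=30
i=1: i≥r, start 0; Z[1]=0
i=2: i≥r, start 0; Z[2]=1 scan→box=[2,3)
i=3: i≥r, start 0; Z[3]=5 scan→box=[3,8)
i=4: min(r-i=4, Z[1]=0)=0; Z[4]=0
i=5: min(r-i=3, Z[2]=1)=1; Z[5]=1
i=6: min(r-i=2, Z[3]=5)=2; Z[6]=2
i=7: min(r-i=1, Z[4]=0)=0; Z[7]=0
i=8: i≥r, start 0; Z[8]=0
i=9: i≥r, start 0; Z[9]=1 scan→box=[9,10)
i=10: i≥r, start 0; Z[10]=7 scan→box=[10,17)
i=11: min(r-i=6, Z[1]=0)=0; Z[11]=0
i=12: min(r-i=5, Z[2]=1)=1; Z[12]=1
i=13: min(r-i=4, Z[3]=5)=4; Z[13]=4
i=14: min(r-i=3, Z[4]=0)=0; Z[14]=0
i=15: min(r-i=2, Z[5]=1)=1; Z[15]=1
i=16: min(r-i=1, Z[6]=2)=1; Z[16]=1
i=17: i≥r, start 0; Z[17]=4 scan→box=[17,21)
i=18: min(r-i=3, Z[1]=0)=0; Z[18]=0
i=19: min(r-i=2, Z[2]=1)=1; Z[19]=1
i=20: min(r-i=1, Z[3]=5)=1; Z[20]=1
i=21: i≥r, start 0; Z[21]=1 scan→box=[21,22)
i=22: i≥r, start 0; Z[22]=2 scan→box=[22,24)
i=23: min(r-i=1, Z[1]=0)=0; Z[23]=0
i=24: i≥r, start 0; Z[24]=0
i=25: i≥r, start 0; Z[25]=2 scan→box=[25,27)
i=26: min(r-i=1, Z[1]=0)=0; Z[26]=0
i=27: i≥r, start 0; Z[27]=0
i=28: i≥r, start 0; Z[28]=1 scan→box=[28,29)
i=29: i≥r, start 0; Z[29]=1 scan→box=[29,30)

[30, 0, 1, 5, 0, 1, 2, 0, 0, 1, 7, 0, 1, 4, 0, 1, 1, 4, 0, 1, 1, 1, 2, 0, 0, 2, 0, 0, 1, 1]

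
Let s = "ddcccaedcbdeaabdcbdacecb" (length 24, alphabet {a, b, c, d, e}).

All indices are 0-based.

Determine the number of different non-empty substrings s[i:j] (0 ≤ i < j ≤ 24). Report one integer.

271

rank→(start, suffix):
  0 → (12, 'aabdcbdacecb')
  1 → (13, 'abdcbdacecb')
  2 → (19, 'acecb')
  3 → (5, 'aedcbdeaabdcbdacecb')
  4 → (23, 'b')
  5 → (17, 'bdacecb')
  6 → (14, 'bdcbdacecb')
  7 → (9, 'bdeaabdcbdacecb')
  8 → (4, 'caedcbdeaabdcbdacecb')
  9 → (22, 'cb')
  10 → (16, 'cbdacecb')
  11 → (8, 'cbdeaabdcbdacecb')
  12 → (3, 'ccaedcbdeaabdcbdacecb')
  13 → (2, 'cccaedcbdeaabdcbdacecb')
  14 → (20, 'cecb')
  15 → (18, 'dacecb')
  16 → (15, 'dcbdacecb')
  17 → (7, 'dcbdeaabdcbdacecb')
  18 → (1, 'dcccaedcbdeaabdcbdacecb')
  19 → (0, 'ddcccaedcbdeaabdcbdacecb')
  20 → (10, 'deaabdcbdacecb')
  21 → (11, 'eaabdcbdacecb')
  22 → (21, 'ecb')
  23 → (6, 'edcbdeaabdcbdacecb')

SA = [12, 13, 19, 5, 23, 17, 14, 9, 4, 22, 16, 8, 3, 2, 20, 18, 15, 7, 1, 0, 10, 11, 21, 6]
[i] adj suffixes → lcp
  [1] 12/13 → 1 ('a')
  [2] 13/19 → 1 ('a')
  [3] 19/5 → 1 ('a')
  [4] 5/23 → 0 ('')
  [5] 23/17 → 1 ('b')
  [6] 17/14 → 2 ('bd')
  [7] 14/9 → 2 ('bd')
  [8] 9/4 → 0 ('')
  [9] 4/22 → 1 ('c')
  [10] 22/16 → 2 ('cb')
  [11] 16/8 → 3 ('cbd')
  [12] 8/3 → 1 ('c')
  [13] 3/2 → 2 ('cc')
  [14] 2/20 → 1 ('c')
  [15] 20/18 → 0 ('')
  [16] 18/15 → 1 ('d')
  [17] 15/7 → 4 ('dcbd')
  [18] 7/1 → 2 ('dc')
  [19] 1/0 → 1 ('d')
  [20] 0/10 → 1 ('d')
  [21] 10/11 → 0 ('')
  [22] 11/21 → 1 ('e')
  [23] 21/6 → 1 ('e')

n(n+1)/2 = 24·25/2 = 300
Σ LCP = 0 + 1 + 1 + 1 + 0 + 1 + 2 + 2 + 0 + 1 + 2 + 3 + 1 + 2 + 1 + 0 + 1 + 4 + 2 + 1 + 1 + 0 + 1 + 1 = 29
distinct = 300 − 29 = 271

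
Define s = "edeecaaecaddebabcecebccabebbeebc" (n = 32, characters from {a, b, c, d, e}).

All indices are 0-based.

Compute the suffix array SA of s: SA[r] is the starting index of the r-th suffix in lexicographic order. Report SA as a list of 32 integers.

[5, 14, 23, 9, 6, 13, 26, 30, 20, 15, 24, 27, 31, 4, 22, 8, 21, 18, 16, 10, 11, 1, 12, 25, 29, 19, 3, 7, 17, 0, 28, 2]

sorted suffixes:
  #0 SA[0]=5  'aaecaddebabcecebccabebbeebc'
  #1 SA[1]=14  'abcecebccabebbeebc'
  #2 SA[2]=23  'abebbeebc'
  #3 SA[3]=9  'addebabcecebccabebbeebc'
  #4 SA[4]=6  'aecaddebabcecebccabebbeebc'
  #5 SA[5]=13  'babcecebccabebbeebc'
  #6 SA[6]=26  'bbeebc'
  #7 SA[7]=30  'bc'
  #8 SA[8]=20  'bccabebbeebc'
  #9 SA[9]=15  'bcecebccabebbeebc'
  #10 SA[10]=24  'bebbeebc'
  #11 SA[11]=27  'beebc'
  #12 SA[12]=31  'c'
  #13 SA[13]=4  'caaecaddebabcecebccabebbeebc'
  #14 SA[14]=22  'cabebbeebc'
  #15 SA[15]=8  'caddebabcecebccabebbeebc'
  #16 SA[16]=21  'ccabebbeebc'
  #17 SA[17]=18  'cebccabebbeebc'
  #18 SA[18]=16  'cecebccabebbeebc'
  #19 SA[19]=10  'ddebabcecebccabebbeebc'
  #20 SA[20]=11  'debabcecebccabebbeebc'
  #21 SA[21]=1  'deecaaecaddebabcecebccabebbeebc'
  #22 SA[22]=12  'ebabcecebccabebbeebc'
  #23 SA[23]=25  'ebbeebc'
  #24 SA[24]=29  'ebc'
  #25 SA[25]=19  'ebccabebbeebc'
  #26 SA[26]=3  'ecaaecaddebabcecebccabebbeebc'
  #27 SA[27]=7  'ecaddebabcecebccabebbeebc'
  #28 SA[28]=17  'ecebccabebbeebc'
  #29 SA[29]=0  'edeecaaecaddebabcecebccabebbeebc'
  #30 SA[30]=28  'eebc'
  #31 SA[31]=2  'eecaaecaddebabcecebccabebbeebc'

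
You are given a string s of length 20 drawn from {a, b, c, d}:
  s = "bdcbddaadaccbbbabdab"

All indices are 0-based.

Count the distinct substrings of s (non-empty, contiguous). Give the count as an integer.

187

sorted suffixes:
  #0 SA[0]=6  'aadaccbbbabdab'
  #1 SA[1]=18  'ab'
  #2 SA[2]=15  'abdab'
  #3 SA[3]=9  'accbbbabdab'
  #4 SA[4]=7  'adaccbbbabdab'
  #5 SA[5]=19  'b'
  #6 SA[6]=14  'babdab'
  #7 SA[7]=13  'bbabdab'
  #8 SA[8]=12  'bbbabdab'
  #9 SA[9]=16  'bdab'
  #10 SA[10]=0  'bdcbddaadaccbbbabdab'
  #11 SA[11]=3  'bddaadaccbbbabdab'
  #12 SA[12]=11  'cbbbabdab'
  #13 SA[13]=2  'cbddaadaccbbbabdab'
  #14 SA[14]=10  'ccbbbabdab'
  #15 SA[15]=5  'daadaccbbbabdab'
  #16 SA[16]=17  'dab'
  #17 SA[17]=8  'daccbbbabdab'
  #18 SA[18]=1  'dcbddaadaccbbbabdab'
  #19 SA[19]=4  'ddaadaccbbbabdab'

SA = [6, 18, 15, 9, 7, 19, 14, 13, 12, 16, 0, 3, 11, 2, 10, 5, 17, 8, 1, 4]
rank  pair      lcp
   1  s[6:],s[18:]  1  'a'
   2  s[18:],s[15:]  2  'ab'
   3  s[15:],s[9:]  1  'a'
   4  s[9:],s[7:]  1  'a'
   5  s[7:],s[19:]  0  ''
   6  s[19:],s[14:]  1  'b'
   7  s[14:],s[13:]  1  'b'
   8  s[13:],s[12:]  2  'bb'
   9  s[12:],s[16:]  1  'b'
  10  s[16:],s[0:]  2  'bd'
  11  s[0:],s[3:]  2  'bd'
  12  s[3:],s[11:]  0  ''
  13  s[11:],s[2:]  2  'cb'
  14  s[2:],s[10:]  1  'c'
  15  s[10:],s[5:]  0  ''
  16  s[5:],s[17:]  2  'da'
  17  s[17:],s[8:]  2  'da'
  18  s[8:],s[1:]  1  'd'
  19  s[1:],s[4:]  1  'd'

n(n+1)/2 = 20·21/2 = 210
Σ LCP = 0 + 1 + 2 + 1 + 1 + 0 + 1 + 1 + 2 + 1 + 2 + 2 + 0 + 2 + 1 + 0 + 2 + 2 + 1 + 1 = 23
distinct = 210 − 23 = 187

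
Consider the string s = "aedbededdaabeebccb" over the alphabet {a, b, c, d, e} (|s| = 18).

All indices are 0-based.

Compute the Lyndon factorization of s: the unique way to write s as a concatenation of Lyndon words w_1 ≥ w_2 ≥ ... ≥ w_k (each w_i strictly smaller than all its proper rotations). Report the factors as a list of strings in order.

emit factor 1: 'aedbededd' (i=0, period=9)
emit factor 2: 'aabeebccb' (i=9, period=9)

["aedbededd", "aabeebccb"]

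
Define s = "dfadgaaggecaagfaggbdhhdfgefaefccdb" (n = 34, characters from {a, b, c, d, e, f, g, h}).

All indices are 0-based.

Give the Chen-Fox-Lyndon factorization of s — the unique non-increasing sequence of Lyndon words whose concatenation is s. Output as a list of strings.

["df", "adg", "aaggec", "aagfaggbdhhdfgefaefccdb"]

emit factor 1: 'df' (i=0, period=2)
emit factor 2: 'adg' (i=2, period=3)
emit factor 3: 'aaggec' (i=5, period=6)
emit factor 4: 'aagfaggbdhhdfgefaefccdb' (i=11, period=23)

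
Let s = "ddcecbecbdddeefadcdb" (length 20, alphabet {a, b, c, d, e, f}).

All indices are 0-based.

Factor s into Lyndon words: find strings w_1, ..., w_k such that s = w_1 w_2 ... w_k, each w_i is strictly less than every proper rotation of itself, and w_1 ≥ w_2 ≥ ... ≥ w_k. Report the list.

emit factor 1: 'd' (i=0, period=1)
emit factor 2: 'd' (i=1, period=1)
emit factor 3: 'ce' (i=2, period=2)
emit factor 4: 'c' (i=4, period=1)
emit factor 5: 'bec' (i=5, period=3)
emit factor 6: 'bdddeef' (i=8, period=7)
emit factor 7: 'adcdb' (i=15, period=5)

["d", "d", "ce", "c", "bec", "bdddeef", "adcdb"]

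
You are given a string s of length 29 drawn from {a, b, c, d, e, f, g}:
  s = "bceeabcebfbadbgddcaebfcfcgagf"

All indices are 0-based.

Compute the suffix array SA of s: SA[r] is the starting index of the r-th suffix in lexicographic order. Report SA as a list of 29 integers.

sorted suffixes:
  #0 SA[0]=4  'abcebfbadbgddcaebfcfcgagf'
  #1 SA[1]=11  'adbgddcaebfcfcgagf'
  #2 SA[2]=18  'aebfcfcgagf'
  #3 SA[3]=26  'agf'
  #4 SA[4]=10  'badbgddcaebfcfcgagf'
  #5 SA[5]=5  'bcebfbadbgddcaebfcfcgagf'
  #6 SA[6]=0  'bceeabcebfbadbgddcaebfcfcgagf'
  #7 SA[7]=8  'bfbadbgddcaebfcfcgagf'
  #8 SA[8]=20  'bfcfcgagf'
  #9 SA[9]=13  'bgddcaebfcfcgagf'
  #10 SA[10]=17  'caebfcfcgagf'
  #11 SA[11]=6  'cebfbadbgddcaebfcfcgagf'
  #12 SA[12]=1  'ceeabcebfbadbgddcaebfcfcgagf'
  #13 SA[13]=22  'cfcgagf'
  #14 SA[14]=24  'cgagf'
  #15 SA[15]=12  'dbgddcaebfcfcgagf'
  #16 SA[16]=16  'dcaebfcfcgagf'
  #17 SA[17]=15  'ddcaebfcfcgagf'
  #18 SA[18]=3  'eabcebfbadbgddcaebfcfcgagf'
  #19 SA[19]=7  'ebfbadbgddcaebfcfcgagf'
  #20 SA[20]=19  'ebfcfcgagf'
  #21 SA[21]=2  'eeabcebfbadbgddcaebfcfcgagf'
  #22 SA[22]=28  'f'
  #23 SA[23]=9  'fbadbgddcaebfcfcgagf'
  #24 SA[24]=21  'fcfcgagf'
  #25 SA[25]=23  'fcgagf'
  #26 SA[26]=25  'gagf'
  #27 SA[27]=14  'gddcaebfcfcgagf'
  #28 SA[28]=27  'gf'

[4, 11, 18, 26, 10, 5, 0, 8, 20, 13, 17, 6, 1, 22, 24, 12, 16, 15, 3, 7, 19, 2, 28, 9, 21, 23, 25, 14, 27]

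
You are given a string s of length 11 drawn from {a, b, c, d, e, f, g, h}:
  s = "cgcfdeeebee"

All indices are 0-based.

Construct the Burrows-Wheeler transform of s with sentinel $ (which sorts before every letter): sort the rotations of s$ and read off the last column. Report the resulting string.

rank  rotation      last
    0  $cgcfdeeebee  e
    1  bee$cgcfdeee  e
    2  cfdeeebee$cg  g
    3  cgcfdeeebee$  $
    4  deeebee$cgcf  f
    5  e$cgcfdeeebe  e
    6  ebee$cgcfdee  e
    7  ee$cgcfdeeeb  b
    8  eebee$cgcfde  e
    9  eeebee$cgcfd  d
   10  fdeeebee$cgc  c
   11  gcfdeeebee$c  c

eeg$feebedcc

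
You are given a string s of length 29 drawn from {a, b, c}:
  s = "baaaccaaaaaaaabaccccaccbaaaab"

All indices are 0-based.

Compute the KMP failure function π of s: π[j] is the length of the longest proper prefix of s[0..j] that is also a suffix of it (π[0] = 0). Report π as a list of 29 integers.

π[0] = 0
j=1 s[j]='a': π[1]=0 (border '')
j=2 s[j]='a': π[2]=0 (border '')
j=3 s[j]='a': π[3]=0 (border '')
j=4 s[j]='c': π[4]=0 (border '')
j=5 s[j]='c': π[5]=0 (border '')
j=6 s[j]='a': π[6]=0 (border '')
j=7 s[j]='a': π[7]=0 (border '')
j=8 s[j]='a': π[8]=0 (border '')
j=9 s[j]='a': π[9]=0 (border '')
j=10 s[j]='a': π[10]=0 (border '')
j=11 s[j]='a': π[11]=0 (border '')
j=12 s[j]='a': π[12]=0 (border '')
j=13 s[j]='a': π[13]=0 (border '')
j=14 s[j]='b': π[14]=1 (border 'b')
j=15 s[j]='a': π[15]=2 (border 'ba')
j=16 s[j]='c': k: 2→0; π[16]=0 (border '')
j=17 s[j]='c': π[17]=0 (border '')
j=18 s[j]='c': π[18]=0 (border '')
j=19 s[j]='c': π[19]=0 (border '')
j=20 s[j]='a': π[20]=0 (border '')
j=21 s[j]='c': π[21]=0 (border '')
j=22 s[j]='c': π[22]=0 (border '')
j=23 s[j]='b': π[23]=1 (border 'b')
j=24 s[j]='a': π[24]=2 (border 'ba')
j=25 s[j]='a': π[25]=3 (border 'baa')
j=26 s[j]='a': π[26]=4 (border 'baaa')
j=27 s[j]='a': k: 4→0; π[27]=0 (border '')
j=28 s[j]='b': π[28]=1 (border 'b')

[0, 0, 0, 0, 0, 0, 0, 0, 0, 0, 0, 0, 0, 0, 1, 2, 0, 0, 0, 0, 0, 0, 0, 1, 2, 3, 4, 0, 1]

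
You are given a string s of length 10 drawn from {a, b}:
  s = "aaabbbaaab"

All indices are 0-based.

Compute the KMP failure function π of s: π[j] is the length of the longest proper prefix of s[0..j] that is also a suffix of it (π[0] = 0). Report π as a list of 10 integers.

[0, 1, 2, 0, 0, 0, 1, 2, 3, 4]

π[0] = 0
j=1 s[j]='a': π[1]=1 (border 'a')
j=2 s[j]='a': π[2]=2 (border 'aa')
j=3 s[j]='b': k: 2→1→0; π[3]=0 (border '')
j=4 s[j]='b': π[4]=0 (border '')
j=5 s[j]='b': π[5]=0 (border '')
j=6 s[j]='a': π[6]=1 (border 'a')
j=7 s[j]='a': π[7]=2 (border 'aa')
j=8 s[j]='a': π[8]=3 (border 'aaa')
j=9 s[j]='b': π[9]=4 (border 'aaab')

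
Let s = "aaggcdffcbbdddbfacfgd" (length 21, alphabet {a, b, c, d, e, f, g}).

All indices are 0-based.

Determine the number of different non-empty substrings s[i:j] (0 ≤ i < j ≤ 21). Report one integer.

215

rank→(start, suffix):
  0 → (0, 'aaggcdffcbbdddbfacfgd')
  1 → (16, 'acfgd')
  2 → (1, 'aggcdffcbbdddbfacfgd')
  3 → (9, 'bbdddbfacfgd')
  4 → (10, 'bdddbfacfgd')
  5 → (14, 'bfacfgd')
  6 → (8, 'cbbdddbfacfgd')
  7 → (4, 'cdffcbbdddbfacfgd')
  8 → (17, 'cfgd')
  9 → (20, 'd')
  10 → (13, 'dbfacfgd')
  11 → (12, 'ddbfacfgd')
  12 → (11, 'dddbfacfgd')
  13 → (5, 'dffcbbdddbfacfgd')
  14 → (15, 'facfgd')
  15 → (7, 'fcbbdddbfacfgd')
  16 → (6, 'ffcbbdddbfacfgd')
  17 → (18, 'fgd')
  18 → (3, 'gcdffcbbdddbfacfgd')
  19 → (19, 'gd')
  20 → (2, 'ggcdffcbbdddbfacfgd')

SA = [0, 16, 1, 9, 10, 14, 8, 4, 17, 20, 13, 12, 11, 5, 15, 7, 6, 18, 3, 19, 2]
[i] adj suffixes → lcp
  [1] 0/16 → 1 ('a')
  [2] 16/1 → 1 ('a')
  [3] 1/9 → 0 ('')
  [4] 9/10 → 1 ('b')
  [5] 10/14 → 1 ('b')
  [6] 14/8 → 0 ('')
  [7] 8/4 → 1 ('c')
  [8] 4/17 → 1 ('c')
  [9] 17/20 → 0 ('')
  [10] 20/13 → 1 ('d')
  [11] 13/12 → 1 ('d')
  [12] 12/11 → 2 ('dd')
  [13] 11/5 → 1 ('d')
  [14] 5/15 → 0 ('')
  [15] 15/7 → 1 ('f')
  [16] 7/6 → 1 ('f')
  [17] 6/18 → 1 ('f')
  [18] 18/3 → 0 ('')
  [19] 3/19 → 1 ('g')
  [20] 19/2 → 1 ('g')

n(n+1)/2 = 21·22/2 = 231
Σ LCP = 0 + 1 + 1 + 0 + 1 + 1 + 0 + 1 + 1 + 0 + 1 + 1 + 2 + 1 + 0 + 1 + 1 + 1 + 0 + 1 + 1 = 16
distinct = 231 − 16 = 215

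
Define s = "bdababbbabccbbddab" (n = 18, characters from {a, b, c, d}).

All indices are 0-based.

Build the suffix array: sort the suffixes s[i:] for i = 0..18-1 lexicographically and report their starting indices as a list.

[16, 2, 4, 8, 17, 3, 7, 6, 5, 12, 9, 0, 13, 11, 10, 15, 1, 14]

rank→(start, suffix):
  0 → (16, 'ab')
  1 → (2, 'ababbbabccbbddab')
  2 → (4, 'abbbabccbbddab')
  3 → (8, 'abccbbddab')
  4 → (17, 'b')
  5 → (3, 'babbbabccbbddab')
  6 → (7, 'babccbbddab')
  7 → (6, 'bbabccbbddab')
  8 → (5, 'bbbabccbbddab')
  9 → (12, 'bbddab')
  10 → (9, 'bccbbddab')
  11 → (0, 'bdababbbabccbbddab')
  12 → (13, 'bddab')
  13 → (11, 'cbbddab')
  14 → (10, 'ccbbddab')
  15 → (15, 'dab')
  16 → (1, 'dababbbabccbbddab')
  17 → (14, 'ddab')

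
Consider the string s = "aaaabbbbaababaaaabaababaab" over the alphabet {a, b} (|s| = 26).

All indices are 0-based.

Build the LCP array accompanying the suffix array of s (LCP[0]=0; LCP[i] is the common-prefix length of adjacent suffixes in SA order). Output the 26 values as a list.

[0, 5, 3, 4, 2, 3, 4, 7, 3, 1, 2, 4, 5, 3, 6, 2, 0, 1, 3, 4, 8, 2, 5, 1, 2, 3]

rank | idx | suffix
   0 |  13 | aaaabaababaab
   1 |   0 | aaaabbbbaababaaaabaababaab
   2 |  14 | aaabaababaab
   3 |   1 | aaabbbbaababaaaabaababaab
   4 |  23 | aab
   5 |  15 | aabaababaab
   6 |   8 | aababaaaabaababaab
   7 |  18 | aababaab
   8 |   2 | aabbbbaababaaaabaababaab
   9 |  24 | ab
  10 |  11 | abaaaabaababaab
  11 |  21 | abaab
  12 |  16 | abaababaab
  13 |   9 | ababaaaabaababaab
  14 |  19 | ababaab
  15 |   3 | abbbbaababaaaabaababaab
  16 |  25 | b
  17 |  12 | baaaabaababaab
  18 |  22 | baab
  19 |   7 | baababaaaabaababaab
  20 |  17 | baababaab
  21 |  10 | babaaaabaababaab
  22 |  20 | babaab
  23 |   6 | bbaababaaaabaababaab
  24 |   5 | bbbaababaaaabaababaab
  25 |   4 | bbbbaababaaaabaababaab

SA = [13, 0, 14, 1, 23, 15, 8, 18, 2, 24, 11, 21, 16, 9, 19, 3, 25, 12, 22, 7, 17, 10, 20, 6, 5, 4]
[i] adj suffixes → lcp
  [1] 13/0 → 5 ('aaaab')
  [2] 0/14 → 3 ('aaa')
  [3] 14/1 → 4 ('aaab')
  [4] 1/23 → 2 ('aa')
  [5] 23/15 → 3 ('aab')
  [6] 15/8 → 4 ('aaba')
  [7] 8/18 → 7 ('aababaa')
  [8] 18/2 → 3 ('aab')
  [9] 2/24 → 1 ('a')
  [10] 24/11 → 2 ('ab')
  [11] 11/21 → 4 ('abaa')
  [12] 21/16 → 5 ('abaab')
  [13] 16/9 → 3 ('aba')
  [14] 9/19 → 6 ('ababaa')
  [15] 19/3 → 2 ('ab')
  [16] 3/25 → 0 ('')
  [17] 25/12 → 1 ('b')
  [18] 12/22 → 3 ('baa')
  [19] 22/7 → 4 ('baab')
  [20] 7/17 → 8 ('baababaa')
  [21] 17/10 → 2 ('ba')
  [22] 10/20 → 5 ('babaa')
  [23] 20/6 → 1 ('b')
  [24] 6/5 → 2 ('bb')
  [25] 5/4 → 3 ('bbb')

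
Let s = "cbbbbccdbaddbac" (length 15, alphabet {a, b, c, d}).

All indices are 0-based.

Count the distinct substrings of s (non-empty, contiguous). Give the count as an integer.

103

rank→(start, suffix):
  0 → (13, 'ac')
  1 → (9, 'addbac')
  2 → (12, 'bac')
  3 → (8, 'baddbac')
  4 → (1, 'bbbbccdbaddbac')
  5 → (2, 'bbbccdbaddbac')
  6 → (3, 'bbccdbaddbac')
  7 → (4, 'bccdbaddbac')
  8 → (14, 'c')
  9 → (0, 'cbbbbccdbaddbac')
  10 → (5, 'ccdbaddbac')
  11 → (6, 'cdbaddbac')
  12 → (11, 'dbac')
  13 → (7, 'dbaddbac')
  14 → (10, 'ddbac')

SA = [13, 9, 12, 8, 1, 2, 3, 4, 14, 0, 5, 6, 11, 7, 10]
i: (SA[i-1],SA[i]) lcp shared
  1: (13,9) 1 'a'
  2: (9,12) 0 ''
  3: (12,8) 2 'ba'
  4: (8,1) 1 'b'
  5: (1,2) 3 'bbb'
  6: (2,3) 2 'bb'
  7: (3,4) 1 'b'
  8: (4,14) 0 ''
  9: (14,0) 1 'c'
  10: (0,5) 1 'c'
  11: (5,6) 1 'c'
  12: (6,11) 0 ''
  13: (11,7) 3 'dba'
  14: (7,10) 1 'd'

n(n+1)/2 = 15·16/2 = 120
Σ LCP = 0 + 1 + 0 + 2 + 1 + 3 + 2 + 1 + 0 + 1 + 1 + 1 + 0 + 3 + 1 = 17
distinct = 120 − 17 = 103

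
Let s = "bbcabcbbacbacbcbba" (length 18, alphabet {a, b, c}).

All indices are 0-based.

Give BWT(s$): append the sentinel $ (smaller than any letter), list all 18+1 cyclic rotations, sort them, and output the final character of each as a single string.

rank  rotation             last
    0  $bbcabcbbacbacbcbba  a
    1  a$bbcabcbbacbacbcbb  b
    2  abcbbacbacbcbba$bbc  c
    3  acbacbcbba$bbcabcbb  b
    4  acbcbba$bbcabcbbacb  b
    5  ba$bbcabcbbacbacbcb  b
    6  bacbacbcbba$bbcabcb  b
    7  bacbcbba$bbcabcbbac  c
    8  bba$bbcabcbbacbacbc  c
    9  bbacbacbcbba$bbcabc  c
   10  bbcabcbbacbacbcbba$  $
   11  bcabcbbacbacbcbba$b  b
   12  bcbba$bbcabcbbacbac  c
   13  bcbbacbacbcbba$bbca  a
   14  cabcbbacbacbcbba$bb  b
   15  cbacbcbba$bbcabcbba  a
   16  cbba$bbcabcbbacbacb  b
   17  cbbacbacbcbba$bbcab  b
   18  cbcbba$bbcabcbbacba  a

abcbbbbccc$bcababba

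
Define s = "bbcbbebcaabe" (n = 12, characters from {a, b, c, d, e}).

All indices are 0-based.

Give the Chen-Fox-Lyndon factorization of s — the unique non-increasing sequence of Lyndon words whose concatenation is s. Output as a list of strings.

emit factor 1: 'bbcbbebc' (i=0, period=8)
emit factor 2: 'aabe' (i=8, period=4)

["bbcbbebc", "aabe"]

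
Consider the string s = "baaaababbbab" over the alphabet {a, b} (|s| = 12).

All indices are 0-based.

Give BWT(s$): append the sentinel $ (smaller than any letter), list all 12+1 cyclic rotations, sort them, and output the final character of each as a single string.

bbaababa$baba

rank  rotation       last
    0  $baaaababbbab  b
    1  aaaababbbab$b  b
    2  aaababbbab$ba  a
    3  aababbbab$baa  a
    4  ab$baaaababbb  b
    5  ababbbab$baaa  a
    6  abbbab$baaaab  b
    7  b$baaaababbba  a
    8  baaaababbbab$  $
    9  bab$baaaababb  b
   10  babbbab$baaaa  a
   11  bbab$baaaabab  b
   12  bbbab$baaaaba  a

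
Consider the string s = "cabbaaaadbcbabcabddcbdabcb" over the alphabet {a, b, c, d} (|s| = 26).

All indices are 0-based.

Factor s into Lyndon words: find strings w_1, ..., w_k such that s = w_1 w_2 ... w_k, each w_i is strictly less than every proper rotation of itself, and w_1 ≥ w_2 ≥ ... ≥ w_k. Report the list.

["c", "abb", "aaaadbcbabcabddcbdabcb"]

emit factor 1: 'c' (i=0, period=1)
emit factor 2: 'abb' (i=1, period=3)
emit factor 3: 'aaaadbcbabcabddcbdabcb' (i=4, period=22)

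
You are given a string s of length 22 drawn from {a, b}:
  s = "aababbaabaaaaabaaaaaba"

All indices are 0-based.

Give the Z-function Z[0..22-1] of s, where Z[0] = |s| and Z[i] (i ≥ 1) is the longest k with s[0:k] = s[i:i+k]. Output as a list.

[22, 1, 0, 1, 0, 0, 4, 1, 0, 2, 2, 2, 4, 1, 0, 2, 2, 2, 4, 1, 0, 1]

Z[0]=22
i=1: i≥r, start 0; Z[1]=1 extend→box=[1,2)
i=2: i≥r, start 0; Z[2]=0
i=3: i≥r, start 0; Z[3]=1 extend→box=[3,4)
i=4: i≥r, start 0; Z[4]=0
i=5: i≥r, start 0; Z[5]=0
i=6: i≥r, start 0; Z[6]=4 extend→box=[6,10)
i=7: min(r-i=3, Z[1]=1)=1; Z[7]=1
i=8: min(r-i=2, Z[2]=0)=0; Z[8]=0
i=9: min(r-i=1, Z[3]=1)=1; Z[9]=2 extend→box=[9,11)
i=10: min(r-i=1, Z[1]=1)=1; Z[10]=2 extend→box=[10,12)
i=11: min(r-i=1, Z[1]=1)=1; Z[11]=2 extend→box=[11,13)
i=12: min(r-i=1, Z[1]=1)=1; Z[12]=4 extend→box=[12,16)
i=13: min(r-i=3, Z[1]=1)=1; Z[13]=1
i=14: min(r-i=2, Z[2]=0)=0; Z[14]=0
i=15: min(r-i=1, Z[3]=1)=1; Z[15]=2 extend→box=[15,17)
i=16: min(r-i=1, Z[1]=1)=1; Z[16]=2 extend→box=[16,18)
i=17: min(r-i=1, Z[1]=1)=1; Z[17]=2 extend→box=[17,19)
i=18: min(r-i=1, Z[1]=1)=1; Z[18]=4 extend→box=[18,22)
i=19: min(r-i=3, Z[1]=1)=1; Z[19]=1
i=20: min(r-i=2, Z[2]=0)=0; Z[20]=0
i=21: min(r-i=1, Z[3]=1)=1; Z[21]=1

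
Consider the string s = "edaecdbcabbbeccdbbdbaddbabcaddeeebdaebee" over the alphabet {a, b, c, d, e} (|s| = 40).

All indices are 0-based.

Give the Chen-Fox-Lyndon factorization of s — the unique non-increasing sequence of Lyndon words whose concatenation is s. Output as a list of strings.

["e", "d", "aecdbc", "abbbeccdbbdbaddbabcaddeeebdaebee"]

emit factor 1: 'e' (i=0, period=1)
emit factor 2: 'd' (i=1, period=1)
emit factor 3: 'aecdbc' (i=2, period=6)
emit factor 4: 'abbbeccdbbdbaddbabcaddeeebdaebee' (i=8, period=32)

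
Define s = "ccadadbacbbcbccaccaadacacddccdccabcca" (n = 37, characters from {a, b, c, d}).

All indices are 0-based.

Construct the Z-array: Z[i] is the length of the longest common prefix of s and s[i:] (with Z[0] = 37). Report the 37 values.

[37, 1, 0, 0, 0, 0, 0, 0, 1, 0, 0, 1, 0, 3, 1, 0, 3, 1, 0, 0, 0, 0, 1, 0, 1, 0, 0, 2, 1, 0, 3, 1, 0, 0, 3, 1, 0]

Z[0]=37
i=1: fresh scan; Z[1]=1 grow→box=[1,2)
i=2: fresh scan; Z[2]=0
i=3: fresh scan; Z[3]=0
i=4: fresh scan; Z[4]=0
i=5: fresh scan; Z[5]=0
i=6: fresh scan; Z[6]=0
i=7: fresh scan; Z[7]=0
i=8: fresh scan; Z[8]=1 grow→box=[8,9)
i=9: fresh scan; Z[9]=0
i=10: fresh scan; Z[10]=0
i=11: fresh scan; Z[11]=1 grow→box=[11,12)
i=12: fresh scan; Z[12]=0
i=13: fresh scan; Z[13]=3 grow→box=[13,16)
i=14: min(r-i=2, Z[1]=1)=1; Z[14]=1
i=15: min(r-i=1, Z[2]=0)=0; Z[15]=0
i=16: fresh scan; Z[16]=3 grow→box=[16,19)
i=17: min(r-i=2, Z[1]=1)=1; Z[17]=1
i=18: min(r-i=1, Z[2]=0)=0; Z[18]=0
i=19: fresh scan; Z[19]=0
i=20: fresh scan; Z[20]=0
i=21: fresh scan; Z[21]=0
i=22: fresh scan; Z[22]=1 grow→box=[22,23)
i=23: fresh scan; Z[23]=0
i=24: fresh scan; Z[24]=1 grow→box=[24,25)
i=25: fresh scan; Z[25]=0
i=26: fresh scan; Z[26]=0
i=27: fresh scan; Z[27]=2 grow→box=[27,29)
i=28: min(r-i=1, Z[1]=1)=1; Z[28]=1
i=29: fresh scan; Z[29]=0
i=30: fresh scan; Z[30]=3 grow→box=[30,33)
i=31: min(r-i=2, Z[1]=1)=1; Z[31]=1
i=32: min(r-i=1, Z[2]=0)=0; Z[32]=0
i=33: fresh scan; Z[33]=0
i=34: fresh scan; Z[34]=3 grow→box=[34,37)
i=35: min(r-i=2, Z[1]=1)=1; Z[35]=1
i=36: min(r-i=1, Z[2]=0)=0; Z[36]=0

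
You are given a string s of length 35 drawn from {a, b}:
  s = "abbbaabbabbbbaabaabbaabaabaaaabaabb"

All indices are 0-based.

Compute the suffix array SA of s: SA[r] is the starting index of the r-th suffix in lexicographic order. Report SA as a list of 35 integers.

[26, 27, 23, 20, 28, 13, 31, 16, 4, 24, 21, 29, 14, 32, 17, 5, 0, 8, 34, 25, 22, 19, 12, 30, 15, 3, 7, 33, 18, 11, 2, 6, 10, 1, 9]

sorted suffixes:
  #0 SA[0]=26  'aaaabaabb'
  #1 SA[1]=27  'aaabaabb'
  #2 SA[2]=23  'aabaaaabaabb'
  #3 SA[3]=20  'aabaabaaaabaabb'
  #4 SA[4]=28  'aabaabb'
  #5 SA[5]=13  'aabaabbaabaabaaaabaabb'
  #6 SA[6]=31  'aabb'
  #7 SA[7]=16  'aabbaabaabaaaabaabb'
  #8 SA[8]=4  'aabbabbbbaabaabbaabaabaaaabaabb'
  #9 SA[9]=24  'abaaaabaabb'
  #10 SA[10]=21  'abaabaaaabaabb'
  #11 SA[11]=29  'abaabb'
  #12 SA[12]=14  'abaabbaabaabaaaabaabb'
  #13 SA[13]=32  'abb'
  #14 SA[14]=17  'abbaabaabaaaabaabb'
  #15 SA[15]=5  'abbabbbbaabaabbaabaabaaaabaabb'
  #16 SA[16]=0  'abbbaabbabbbbaabaabbaabaabaaaabaabb'
  #17 SA[17]=8  'abbbbaabaabbaabaabaaaabaabb'
  #18 SA[18]=34  'b'
  #19 SA[19]=25  'baaaabaabb'
  #20 SA[20]=22  'baabaaaabaabb'
  #21 SA[21]=19  'baabaabaaaabaabb'
  #22 SA[22]=12  'baabaabbaabaabaaaabaabb'
  #23 SA[23]=30  'baabb'
  #24 SA[24]=15  'baabbaabaabaaaabaabb'
  #25 SA[25]=3  'baabbabbbbaabaabbaabaabaaaabaabb'
  #26 SA[26]=7  'babbbbaabaabbaabaabaaaabaabb'
  #27 SA[27]=33  'bb'
  #28 SA[28]=18  'bbaabaabaaaabaabb'
  #29 SA[29]=11  'bbaabaabbaabaabaaaabaabb'
  #30 SA[30]=2  'bbaabbabbbbaabaabbaabaabaaaabaabb'
  #31 SA[31]=6  'bbabbbbaabaabbaabaabaaaabaabb'
  #32 SA[32]=10  'bbbaabaabbaabaabaaaabaabb'
  #33 SA[33]=1  'bbbaabbabbbbaabaabbaabaabaaaabaabb'
  #34 SA[34]=9  'bbbbaabaabbaabaabaaaabaabb'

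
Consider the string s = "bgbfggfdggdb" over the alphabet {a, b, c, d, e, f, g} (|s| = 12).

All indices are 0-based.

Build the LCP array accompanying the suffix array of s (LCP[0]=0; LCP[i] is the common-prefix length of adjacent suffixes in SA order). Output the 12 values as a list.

[0, 1, 1, 0, 1, 0, 1, 0, 1, 1, 1, 2]

rank | idx | suffix
   0 |  11 | b
   1 |   2 | bfggfdggdb
   2 |   0 | bgbfggfdggdb
   3 |  10 | db
   4 |   7 | dggdb
   5 |   6 | fdggdb
   6 |   3 | fggfdggdb
   7 |   1 | gbfggfdggdb
   8 |   9 | gdb
   9 |   5 | gfdggdb
  10 |   8 | ggdb
  11 |   4 | ggfdggdb

SA = [11, 2, 0, 10, 7, 6, 3, 1, 9, 5, 8, 4]
i: (SA[i-1],SA[i]) lcp shared
  1: (11,2) 1 'b'
  2: (2,0) 1 'b'
  3: (0,10) 0 ''
  4: (10,7) 1 'd'
  5: (7,6) 0 ''
  6: (6,3) 1 'f'
  7: (3,1) 0 ''
  8: (1,9) 1 'g'
  9: (9,5) 1 'g'
  10: (5,8) 1 'g'
  11: (8,4) 2 'gg'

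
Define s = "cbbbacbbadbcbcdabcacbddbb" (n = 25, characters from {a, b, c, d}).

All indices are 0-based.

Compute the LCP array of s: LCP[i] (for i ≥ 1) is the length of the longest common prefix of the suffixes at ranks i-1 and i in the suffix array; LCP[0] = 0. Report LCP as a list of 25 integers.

rank | idx | suffix
   0 |  15 | abcacbddbb
   1 |   4 | acbbadbcbcdabcacbddbb
   2 |  18 | acbddbb
   3 |   8 | adbcbcdabcacbddbb
   4 |  24 | b
   5 |   3 | bacbbadbcbcdabcacbddbb
   6 |   7 | badbcbcdabcacbddbb
   7 |  23 | bb
   8 |   2 | bbacbbadbcbcdabcacbddbb
   9 |   6 | bbadbcbcdabcacbddbb
  10 |   1 | bbbacbbadbcbcdabcacbddbb
  11 |  16 | bcacbddbb
  12 |  10 | bcbcdabcacbddbb
  13 |  12 | bcdabcacbddbb
  14 |  20 | bddbb
  15 |  17 | cacbddbb
  16 |   5 | cbbadbcbcdabcacbddbb
  17 |   0 | cbbbacbbadbcbcdabcacbddbb
  18 |  11 | cbcdabcacbddbb
  19 |  19 | cbddbb
  20 |  13 | cdabcacbddbb
  21 |  14 | dabcacbddbb
  22 |  22 | dbb
  23 |   9 | dbcbcdabcacbddbb
  24 |  21 | ddbb

SA = [15, 4, 18, 8, 24, 3, 7, 23, 2, 6, 1, 16, 10, 12, 20, 17, 5, 0, 11, 19, 13, 14, 22, 9, 21]
rank  pair      lcp
   1  s[15:],s[4:]  1  'a'
   2  s[4:],s[18:]  3  'acb'
   3  s[18:],s[8:]  1  'a'
   4  s[8:],s[24:]  0  ''
   5  s[24:],s[3:]  1  'b'
   6  s[3:],s[7:]  2  'ba'
   7  s[7:],s[23:]  1  'b'
   8  s[23:],s[2:]  2  'bb'
   9  s[2:],s[6:]  3  'bba'
  10  s[6:],s[1:]  2  'bb'
  11  s[1:],s[16:]  1  'b'
  12  s[16:],s[10:]  2  'bc'
  13  s[10:],s[12:]  2  'bc'
  14  s[12:],s[20:]  1  'b'
  15  s[20:],s[17:]  0  ''
  16  s[17:],s[5:]  1  'c'
  17  s[5:],s[0:]  3  'cbb'
  18  s[0:],s[11:]  2  'cb'
  19  s[11:],s[19:]  2  'cb'
  20  s[19:],s[13:]  1  'c'
  21  s[13:],s[14:]  0  ''
  22  s[14:],s[22:]  1  'd'
  23  s[22:],s[9:]  2  'db'
  24  s[9:],s[21:]  1  'd'

[0, 1, 3, 1, 0, 1, 2, 1, 2, 3, 2, 1, 2, 2, 1, 0, 1, 3, 2, 2, 1, 0, 1, 2, 1]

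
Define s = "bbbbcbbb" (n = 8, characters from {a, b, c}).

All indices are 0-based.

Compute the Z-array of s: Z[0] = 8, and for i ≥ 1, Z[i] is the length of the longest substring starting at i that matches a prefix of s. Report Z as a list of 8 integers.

[8, 3, 2, 1, 0, 3, 2, 1]

Z[0]=8
i=1: i≥r, start 0; Z[1]=3 extend→box=[1,4)
i=2: min(r-i=2, Z[1]=3)=2; Z[2]=2
i=3: min(r-i=1, Z[2]=2)=1; Z[3]=1
i=4: i≥r, start 0; Z[4]=0
i=5: i≥r, start 0; Z[5]=3 extend→box=[5,8)
i=6: min(r-i=2, Z[1]=3)=2; Z[6]=2
i=7: min(r-i=1, Z[2]=2)=1; Z[7]=1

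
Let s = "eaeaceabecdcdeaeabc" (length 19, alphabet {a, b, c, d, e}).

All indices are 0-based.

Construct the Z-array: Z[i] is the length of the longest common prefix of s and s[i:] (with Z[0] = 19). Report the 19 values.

[19, 0, 2, 0, 0, 2, 0, 0, 1, 0, 0, 0, 0, 4, 0, 2, 0, 0, 0]

Z[0]=19
i=1: i≥r, start 0; Z[1]=0
i=2: i≥r, start 0; Z[2]=2 extend→box=[2,4)
i=3: min(r-i=1, Z[1]=0)=0; Z[3]=0
i=4: i≥r, start 0; Z[4]=0
i=5: i≥r, start 0; Z[5]=2 extend→box=[5,7)
i=6: min(r-i=1, Z[1]=0)=0; Z[6]=0
i=7: i≥r, start 0; Z[7]=0
i=8: i≥r, start 0; Z[8]=1 extend→box=[8,9)
i=9: i≥r, start 0; Z[9]=0
i=10: i≥r, start 0; Z[10]=0
i=11: i≥r, start 0; Z[11]=0
i=12: i≥r, start 0; Z[12]=0
i=13: i≥r, start 0; Z[13]=4 extend→box=[13,17)
i=14: min(r-i=3, Z[1]=0)=0; Z[14]=0
i=15: min(r-i=2, Z[2]=2)=2; Z[15]=2
i=16: min(r-i=1, Z[3]=0)=0; Z[16]=0
i=17: i≥r, start 0; Z[17]=0
i=18: i≥r, start 0; Z[18]=0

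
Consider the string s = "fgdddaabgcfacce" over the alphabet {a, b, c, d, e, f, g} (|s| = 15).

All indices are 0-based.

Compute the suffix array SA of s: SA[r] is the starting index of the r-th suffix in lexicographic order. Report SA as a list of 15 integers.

sorted suffixes:
  #0 SA[0]=5  'aabgcfacce'
  #1 SA[1]=6  'abgcfacce'
  #2 SA[2]=11  'acce'
  #3 SA[3]=7  'bgcfacce'
  #4 SA[4]=12  'cce'
  #5 SA[5]=13  'ce'
  #6 SA[6]=9  'cfacce'
  #7 SA[7]=4  'daabgcfacce'
  #8 SA[8]=3  'ddaabgcfacce'
  #9 SA[9]=2  'dddaabgcfacce'
  #10 SA[10]=14  'e'
  #11 SA[11]=10  'facce'
  #12 SA[12]=0  'fgdddaabgcfacce'
  #13 SA[13]=8  'gcfacce'
  #14 SA[14]=1  'gdddaabgcfacce'

[5, 6, 11, 7, 12, 13, 9, 4, 3, 2, 14, 10, 0, 8, 1]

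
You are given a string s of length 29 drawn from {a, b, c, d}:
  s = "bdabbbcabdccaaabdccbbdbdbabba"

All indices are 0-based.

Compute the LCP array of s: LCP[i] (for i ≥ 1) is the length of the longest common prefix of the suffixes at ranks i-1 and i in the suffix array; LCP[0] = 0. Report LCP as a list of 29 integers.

[0, 1, 2, 1, 3, 2, 5, 0, 2, 1, 2, 2, 2, 1, 1, 2, 3, 2, 4, 0, 2, 1, 1, 2, 0, 1, 2, 1, 3]

sorted suffixes:
  #0 SA[0]=28  'a'
  #1 SA[1]=12  'aaabdccbbdbdbabba'
  #2 SA[2]=13  'aabdccbbdbdbabba'
  #3 SA[3]=25  'abba'
  #4 SA[4]=2  'abbbcabdccaaabdccbbdbdbabba'
  #5 SA[5]=7  'abdccaaabdccbbdbdbabba'
  #6 SA[6]=14  'abdccbbdbdbabba'
  #7 SA[7]=27  'ba'
  #8 SA[8]=24  'babba'
  #9 SA[9]=26  'bba'
  #10 SA[10]=3  'bbbcabdccaaabdccbbdbdbabba'
  #11 SA[11]=4  'bbcabdccaaabdccbbdbdbabba'
  #12 SA[12]=19  'bbdbdbabba'
  #13 SA[13]=5  'bcabdccaaabdccbbdbdbabba'
  #14 SA[14]=0  'bdabbbcabdccaaabdccbbdbdbabba'
  #15 SA[15]=22  'bdbabba'
  #16 SA[16]=20  'bdbdbabba'
  #17 SA[17]=8  'bdccaaabdccbbdbdbabba'
  #18 SA[18]=15  'bdccbbdbdbabba'
  #19 SA[19]=11  'caaabdccbbdbdbabba'
  #20 SA[20]=6  'cabdccaaabdccbbdbdbabba'
  #21 SA[21]=18  'cbbdbdbabba'
  #22 SA[22]=10  'ccaaabdccbbdbdbabba'
  #23 SA[23]=17  'ccbbdbdbabba'
  #24 SA[24]=1  'dabbbcabdccaaabdccbbdbdbabba'
  #25 SA[25]=23  'dbabba'
  #26 SA[26]=21  'dbdbabba'
  #27 SA[27]=9  'dccaaabdccbbdbdbabba'
  #28 SA[28]=16  'dccbbdbdbabba'

SA = [28, 12, 13, 25, 2, 7, 14, 27, 24, 26, 3, 4, 19, 5, 0, 22, 20, 8, 15, 11, 6, 18, 10, 17, 1, 23, 21, 9, 16]
[i] adj suffixes → lcp
  [1] 28/12 → 1 ('a')
  [2] 12/13 → 2 ('aa')
  [3] 13/25 → 1 ('a')
  [4] 25/2 → 3 ('abb')
  [5] 2/7 → 2 ('ab')
  [6] 7/14 → 5 ('abdcc')
  [7] 14/27 → 0 ('')
  [8] 27/24 → 2 ('ba')
  [9] 24/26 → 1 ('b')
  [10] 26/3 → 2 ('bb')
  [11] 3/4 → 2 ('bb')
  [12] 4/19 → 2 ('bb')
  [13] 19/5 → 1 ('b')
  [14] 5/0 → 1 ('b')
  [15] 0/22 → 2 ('bd')
  [16] 22/20 → 3 ('bdb')
  [17] 20/8 → 2 ('bd')
  [18] 8/15 → 4 ('bdcc')
  [19] 15/11 → 0 ('')
  [20] 11/6 → 2 ('ca')
  [21] 6/18 → 1 ('c')
  [22] 18/10 → 1 ('c')
  [23] 10/17 → 2 ('cc')
  [24] 17/1 → 0 ('')
  [25] 1/23 → 1 ('d')
  [26] 23/21 → 2 ('db')
  [27] 21/9 → 1 ('d')
  [28] 9/16 → 3 ('dcc')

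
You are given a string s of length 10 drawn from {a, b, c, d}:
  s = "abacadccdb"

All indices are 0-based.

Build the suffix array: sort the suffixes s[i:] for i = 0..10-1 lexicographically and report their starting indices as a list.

rank→(start, suffix):
  0 → (0, 'abacadccdb')
  1 → (2, 'acadccdb')
  2 → (4, 'adccdb')
  3 → (9, 'b')
  4 → (1, 'bacadccdb')
  5 → (3, 'cadccdb')
  6 → (6, 'ccdb')
  7 → (7, 'cdb')
  8 → (8, 'db')
  9 → (5, 'dccdb')

[0, 2, 4, 9, 1, 3, 6, 7, 8, 5]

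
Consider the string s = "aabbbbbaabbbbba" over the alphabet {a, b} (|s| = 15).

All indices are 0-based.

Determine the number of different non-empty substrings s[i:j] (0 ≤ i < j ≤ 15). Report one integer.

rank→(start, suffix):
  0 → (14, 'a')
  1 → (7, 'aabbbbba')
  2 → (0, 'aabbbbbaabbbbba')
  3 → (8, 'abbbbba')
  4 → (1, 'abbbbbaabbbbba')
  5 → (13, 'ba')
  6 → (6, 'baabbbbba')
  7 → (12, 'bba')
  8 → (5, 'bbaabbbbba')
  9 → (11, 'bbba')
  10 → (4, 'bbbaabbbbba')
  11 → (10, 'bbbba')
  12 → (3, 'bbbbaabbbbba')
  13 → (9, 'bbbbba')
  14 → (2, 'bbbbbaabbbbba')

SA = [14, 7, 0, 8, 1, 13, 6, 12, 5, 11, 4, 10, 3, 9, 2]
i: (SA[i-1],SA[i]) lcp shared
  1: (14,7) 1 'a'
  2: (7,0) 8 'aabbbbba'
  3: (0,8) 1 'a'
  4: (8,1) 7 'abbbbba'
  5: (1,13) 0 ''
  6: (13,6) 2 'ba'
  7: (6,12) 1 'b'
  8: (12,5) 3 'bba'
  9: (5,11) 2 'bb'
  10: (11,4) 4 'bbba'
  11: (4,10) 3 'bbb'
  12: (10,3) 5 'bbbba'
  13: (3,9) 4 'bbbb'
  14: (9,2) 6 'bbbbba'

n(n+1)/2 = 15·16/2 = 120
Σ LCP = 0 + 1 + 8 + 1 + 7 + 0 + 2 + 1 + 3 + 2 + 4 + 3 + 5 + 4 + 6 = 47
distinct = 120 − 47 = 73

73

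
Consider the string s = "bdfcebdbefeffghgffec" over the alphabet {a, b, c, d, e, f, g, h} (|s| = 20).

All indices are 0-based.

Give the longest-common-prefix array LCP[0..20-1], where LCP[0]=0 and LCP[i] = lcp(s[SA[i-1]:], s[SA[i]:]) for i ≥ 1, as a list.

[0, 2, 1, 0, 1, 0, 1, 0, 1, 1, 2, 0, 1, 2, 1, 2, 1, 0, 1, 0]

rank→(start, suffix):
  0 → (5, 'bdbefeffghgffec')
  1 → (0, 'bdfcebdbefeffghgffec')
  2 → (7, 'befeffghgffec')
  3 → (19, 'c')
  4 → (3, 'cebdbefeffghgffec')
  5 → (6, 'dbefeffghgffec')
  6 → (1, 'dfcebdbefeffghgffec')
  7 → (4, 'ebdbefeffghgffec')
  8 → (18, 'ec')
  9 → (8, 'efeffghgffec')
  10 → (10, 'effghgffec')
  11 → (2, 'fcebdbefeffghgffec')
  12 → (17, 'fec')
  13 → (9, 'feffghgffec')
  14 → (16, 'ffec')
  15 → (11, 'ffghgffec')
  16 → (12, 'fghgffec')
  17 → (15, 'gffec')
  18 → (13, 'ghgffec')
  19 → (14, 'hgffec')

SA = [5, 0, 7, 19, 3, 6, 1, 4, 18, 8, 10, 2, 17, 9, 16, 11, 12, 15, 13, 14]
rank  pair      lcp
   1  s[5:],s[0:]  2  'bd'
   2  s[0:],s[7:]  1  'b'
   3  s[7:],s[19:]  0  ''
   4  s[19:],s[3:]  1  'c'
   5  s[3:],s[6:]  0  ''
   6  s[6:],s[1:]  1  'd'
   7  s[1:],s[4:]  0  ''
   8  s[4:],s[18:]  1  'e'
   9  s[18:],s[8:]  1  'e'
  10  s[8:],s[10:]  2  'ef'
  11  s[10:],s[2:]  0  ''
  12  s[2:],s[17:]  1  'f'
  13  s[17:],s[9:]  2  'fe'
  14  s[9:],s[16:]  1  'f'
  15  s[16:],s[11:]  2  'ff'
  16  s[11:],s[12:]  1  'f'
  17  s[12:],s[15:]  0  ''
  18  s[15:],s[13:]  1  'g'
  19  s[13:],s[14:]  0  ''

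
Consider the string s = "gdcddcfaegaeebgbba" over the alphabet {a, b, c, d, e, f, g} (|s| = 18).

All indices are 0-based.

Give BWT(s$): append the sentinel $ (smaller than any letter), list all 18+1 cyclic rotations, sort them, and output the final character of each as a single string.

rank  rotation             last
    0  $gdcddcfaegaeebgbba  a
    1  a$gdcddcfaegaeebgbb  b
    2  aeebgbba$gdcddcfaeg  g
    3  aegaeebgbba$gdcddcf  f
    4  ba$gdcddcfaegaeebgb  b
    5  bba$gdcddcfaegaeebg  g
    6  bgbba$gdcddcfaegaee  e
    7  cddcfaegaeebgbba$gd  d
    8  cfaegaeebgbba$gdcdd  d
    9  dcddcfaegaeebgbba$g  g
   10  dcfaegaeebgbba$gdcd  d
   11  ddcfaegaeebgbba$gdc  c
   12  ebgbba$gdcddcfaegae  e
   13  eebgbba$gdcddcfaega  a
   14  egaeebgbba$gdcddcfa  a
   15  faegaeebgbba$gdcddc  c
   16  gaeebgbba$gdcddcfae  e
   17  gbba$gdcddcfaegaeeb  b
   18  gdcddcfaegaeebgbba$  $

abgfbgeddgdceaaceb$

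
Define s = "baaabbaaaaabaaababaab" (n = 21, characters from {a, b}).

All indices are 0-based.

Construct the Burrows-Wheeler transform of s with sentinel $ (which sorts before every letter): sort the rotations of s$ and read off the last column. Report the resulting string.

bbaabbbaaaaabaaaba$aaa

rank  rotation                last
    0  $baaabbaaaaabaaababaab  b
    1  aaaaabaaababaab$baaabb  b
    2  aaaabaaababaab$baaabba  a
    3  aaabaaababaab$baaabbaa  a
    4  aaababaab$baaabbaaaaab  b
    5  aaabbaaaaabaaababaab$b  b
    6  aab$baaabbaaaaabaaabab  b
    7  aabaaababaab$baaabbaaa  a
    8  aababaab$baaabbaaaaaba  a
    9  aabbaaaaabaaababaab$ba  a
   10  ab$baaabbaaaaabaaababa  a
   11  abaaababaab$baaabbaaaa  a
   12  abaab$baaabbaaaaabaaab  b
   13  ababaab$baaabbaaaaabaa  a
   14  abbaaaaabaaababaab$baa  a
   15  b$baaabbaaaaabaaababaa  a
   16  baaaaabaaababaab$baaab  b
   17  baaababaab$baaabbaaaaa  a
   18  baaabbaaaaabaaababaab$  $
   19  baab$baaabbaaaaabaaaba  a
   20  babaab$baaabbaaaaabaaa  a
   21  bbaaaaabaaababaab$baaa  a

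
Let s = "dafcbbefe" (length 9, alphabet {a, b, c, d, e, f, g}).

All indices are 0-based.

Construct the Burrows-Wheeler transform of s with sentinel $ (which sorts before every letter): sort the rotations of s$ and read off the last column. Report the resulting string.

edcbf$fbae

rank  rotation    last
    0  $dafcbbefe  e
    1  afcbbefe$d  d
    2  bbefe$dafc  c
    3  befe$dafcb  b
    4  cbbefe$daf  f
    5  dafcbbefe$  $
    6  e$dafcbbef  f
    7  efe$dafcbb  b
    8  fcbbefe$da  a
    9  fe$dafcbbe  e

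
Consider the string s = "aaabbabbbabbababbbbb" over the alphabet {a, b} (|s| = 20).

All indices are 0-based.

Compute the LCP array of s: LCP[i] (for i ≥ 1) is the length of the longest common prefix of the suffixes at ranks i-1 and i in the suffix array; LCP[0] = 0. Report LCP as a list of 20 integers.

[0, 2, 1, 2, 5, 3, 4, 0, 1, 3, 4, 5, 1, 2, 4, 5, 2, 3, 3, 4]

rank | idx | suffix
   0 |   0 | aaabbabbbabbababbbbb
   1 |   1 | aabbabbbabbababbbbb
   2 |  12 | ababbbbb
   3 |   9 | abbababbbbb
   4 |   2 | abbabbbabbababbbbb
   5 |   5 | abbbabbababbbbb
   6 |  14 | abbbbb
   7 |  19 | b
   8 |  11 | bababbbbb
   9 |   8 | babbababbbbb
  10 |   4 | babbbabbababbbbb
  11 |  13 | babbbbb
  12 |  18 | bb
  13 |  10 | bbababbbbb
  14 |   7 | bbabbababbbbb
  15 |   3 | bbabbbabbababbbbb
  16 |  17 | bbb
  17 |   6 | bbbabbababbbbb
  18 |  16 | bbbb
  19 |  15 | bbbbb

SA = [0, 1, 12, 9, 2, 5, 14, 19, 11, 8, 4, 13, 18, 10, 7, 3, 17, 6, 16, 15]
[i] adj suffixes → lcp
  [1] 0/1 → 2 ('aa')
  [2] 1/12 → 1 ('a')
  [3] 12/9 → 2 ('ab')
  [4] 9/2 → 5 ('abbab')
  [5] 2/5 → 3 ('abb')
  [6] 5/14 → 4 ('abbb')
  [7] 14/19 → 0 ('')
  [8] 19/11 → 1 ('b')
  [9] 11/8 → 3 ('bab')
  [10] 8/4 → 4 ('babb')
  [11] 4/13 → 5 ('babbb')
  [12] 13/18 → 1 ('b')
  [13] 18/10 → 2 ('bb')
  [14] 10/7 → 4 ('bbab')
  [15] 7/3 → 5 ('bbabb')
  [16] 3/17 → 2 ('bb')
  [17] 17/6 → 3 ('bbb')
  [18] 6/16 → 3 ('bbb')
  [19] 16/15 → 4 ('bbbb')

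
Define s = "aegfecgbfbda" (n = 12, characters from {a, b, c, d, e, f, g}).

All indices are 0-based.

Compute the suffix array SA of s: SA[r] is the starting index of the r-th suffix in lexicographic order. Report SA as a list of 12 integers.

sorted suffixes:
  #0 SA[0]=11  'a'
  #1 SA[1]=0  'aegfecgbfbda'
  #2 SA[2]=9  'bda'
  #3 SA[3]=7  'bfbda'
  #4 SA[4]=5  'cgbfbda'
  #5 SA[5]=10  'da'
  #6 SA[6]=4  'ecgbfbda'
  #7 SA[7]=1  'egfecgbfbda'
  #8 SA[8]=8  'fbda'
  #9 SA[9]=3  'fecgbfbda'
  #10 SA[10]=6  'gbfbda'
  #11 SA[11]=2  'gfecgbfbda'

[11, 0, 9, 7, 5, 10, 4, 1, 8, 3, 6, 2]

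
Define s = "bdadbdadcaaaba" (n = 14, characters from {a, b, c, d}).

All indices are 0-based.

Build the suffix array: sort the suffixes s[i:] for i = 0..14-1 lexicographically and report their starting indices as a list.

sorted suffixes:
  #0 SA[0]=13  'a'
  #1 SA[1]=9  'aaaba'
  #2 SA[2]=10  'aaba'
  #3 SA[3]=11  'aba'
  #4 SA[4]=2  'adbdadcaaaba'
  #5 SA[5]=6  'adcaaaba'
  #6 SA[6]=12  'ba'
  #7 SA[7]=0  'bdadbdadcaaaba'
  #8 SA[8]=4  'bdadcaaaba'
  #9 SA[9]=8  'caaaba'
  #10 SA[10]=1  'dadbdadcaaaba'
  #11 SA[11]=5  'dadcaaaba'
  #12 SA[12]=3  'dbdadcaaaba'
  #13 SA[13]=7  'dcaaaba'

[13, 9, 10, 11, 2, 6, 12, 0, 4, 8, 1, 5, 3, 7]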